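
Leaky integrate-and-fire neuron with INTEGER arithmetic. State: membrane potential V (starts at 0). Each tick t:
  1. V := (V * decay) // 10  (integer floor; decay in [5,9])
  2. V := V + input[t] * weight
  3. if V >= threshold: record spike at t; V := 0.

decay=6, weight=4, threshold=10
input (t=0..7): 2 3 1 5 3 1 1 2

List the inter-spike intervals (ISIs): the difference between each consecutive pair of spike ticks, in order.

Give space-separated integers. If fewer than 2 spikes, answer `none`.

Answer: 2 1 3

Derivation:
t=0: input=2 -> V=8
t=1: input=3 -> V=0 FIRE
t=2: input=1 -> V=4
t=3: input=5 -> V=0 FIRE
t=4: input=3 -> V=0 FIRE
t=5: input=1 -> V=4
t=6: input=1 -> V=6
t=7: input=2 -> V=0 FIRE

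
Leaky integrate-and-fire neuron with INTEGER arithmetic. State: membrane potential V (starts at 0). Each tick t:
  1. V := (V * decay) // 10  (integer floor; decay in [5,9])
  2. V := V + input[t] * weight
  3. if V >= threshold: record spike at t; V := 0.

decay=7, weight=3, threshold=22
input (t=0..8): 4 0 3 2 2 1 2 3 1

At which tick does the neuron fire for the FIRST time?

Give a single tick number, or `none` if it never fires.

t=0: input=4 -> V=12
t=1: input=0 -> V=8
t=2: input=3 -> V=14
t=3: input=2 -> V=15
t=4: input=2 -> V=16
t=5: input=1 -> V=14
t=6: input=2 -> V=15
t=7: input=3 -> V=19
t=8: input=1 -> V=16

Answer: none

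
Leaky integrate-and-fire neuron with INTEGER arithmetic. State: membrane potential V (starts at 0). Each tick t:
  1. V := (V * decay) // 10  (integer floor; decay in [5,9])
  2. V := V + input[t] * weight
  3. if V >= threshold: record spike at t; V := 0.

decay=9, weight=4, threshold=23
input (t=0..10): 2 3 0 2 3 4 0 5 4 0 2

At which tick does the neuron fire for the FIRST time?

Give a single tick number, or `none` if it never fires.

Answer: 3

Derivation:
t=0: input=2 -> V=8
t=1: input=3 -> V=19
t=2: input=0 -> V=17
t=3: input=2 -> V=0 FIRE
t=4: input=3 -> V=12
t=5: input=4 -> V=0 FIRE
t=6: input=0 -> V=0
t=7: input=5 -> V=20
t=8: input=4 -> V=0 FIRE
t=9: input=0 -> V=0
t=10: input=2 -> V=8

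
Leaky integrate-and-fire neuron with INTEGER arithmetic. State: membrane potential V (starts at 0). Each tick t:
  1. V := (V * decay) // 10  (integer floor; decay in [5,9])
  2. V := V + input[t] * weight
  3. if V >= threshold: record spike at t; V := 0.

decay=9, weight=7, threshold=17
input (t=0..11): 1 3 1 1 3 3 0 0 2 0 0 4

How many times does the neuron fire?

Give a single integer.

t=0: input=1 -> V=7
t=1: input=3 -> V=0 FIRE
t=2: input=1 -> V=7
t=3: input=1 -> V=13
t=4: input=3 -> V=0 FIRE
t=5: input=3 -> V=0 FIRE
t=6: input=0 -> V=0
t=7: input=0 -> V=0
t=8: input=2 -> V=14
t=9: input=0 -> V=12
t=10: input=0 -> V=10
t=11: input=4 -> V=0 FIRE

Answer: 4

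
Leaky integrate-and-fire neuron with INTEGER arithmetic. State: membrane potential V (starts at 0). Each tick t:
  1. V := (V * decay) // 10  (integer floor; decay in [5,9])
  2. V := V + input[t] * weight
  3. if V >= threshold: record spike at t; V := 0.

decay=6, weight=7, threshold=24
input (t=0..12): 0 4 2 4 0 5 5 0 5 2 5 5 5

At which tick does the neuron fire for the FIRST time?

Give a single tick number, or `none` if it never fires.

t=0: input=0 -> V=0
t=1: input=4 -> V=0 FIRE
t=2: input=2 -> V=14
t=3: input=4 -> V=0 FIRE
t=4: input=0 -> V=0
t=5: input=5 -> V=0 FIRE
t=6: input=5 -> V=0 FIRE
t=7: input=0 -> V=0
t=8: input=5 -> V=0 FIRE
t=9: input=2 -> V=14
t=10: input=5 -> V=0 FIRE
t=11: input=5 -> V=0 FIRE
t=12: input=5 -> V=0 FIRE

Answer: 1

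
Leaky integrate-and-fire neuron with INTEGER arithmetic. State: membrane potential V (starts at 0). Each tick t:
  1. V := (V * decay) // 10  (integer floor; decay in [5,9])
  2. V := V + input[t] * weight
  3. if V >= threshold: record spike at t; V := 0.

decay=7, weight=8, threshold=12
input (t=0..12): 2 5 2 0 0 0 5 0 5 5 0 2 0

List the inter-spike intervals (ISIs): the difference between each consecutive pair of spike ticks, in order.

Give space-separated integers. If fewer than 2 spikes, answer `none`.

Answer: 1 1 4 2 1 2

Derivation:
t=0: input=2 -> V=0 FIRE
t=1: input=5 -> V=0 FIRE
t=2: input=2 -> V=0 FIRE
t=3: input=0 -> V=0
t=4: input=0 -> V=0
t=5: input=0 -> V=0
t=6: input=5 -> V=0 FIRE
t=7: input=0 -> V=0
t=8: input=5 -> V=0 FIRE
t=9: input=5 -> V=0 FIRE
t=10: input=0 -> V=0
t=11: input=2 -> V=0 FIRE
t=12: input=0 -> V=0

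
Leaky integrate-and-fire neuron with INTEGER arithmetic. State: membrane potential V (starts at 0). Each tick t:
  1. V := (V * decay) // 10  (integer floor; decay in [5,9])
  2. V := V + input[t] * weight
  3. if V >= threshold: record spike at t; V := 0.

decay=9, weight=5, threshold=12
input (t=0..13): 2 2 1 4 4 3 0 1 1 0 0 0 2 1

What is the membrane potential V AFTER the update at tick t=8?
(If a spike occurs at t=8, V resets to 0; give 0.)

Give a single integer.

t=0: input=2 -> V=10
t=1: input=2 -> V=0 FIRE
t=2: input=1 -> V=5
t=3: input=4 -> V=0 FIRE
t=4: input=4 -> V=0 FIRE
t=5: input=3 -> V=0 FIRE
t=6: input=0 -> V=0
t=7: input=1 -> V=5
t=8: input=1 -> V=9
t=9: input=0 -> V=8
t=10: input=0 -> V=7
t=11: input=0 -> V=6
t=12: input=2 -> V=0 FIRE
t=13: input=1 -> V=5

Answer: 9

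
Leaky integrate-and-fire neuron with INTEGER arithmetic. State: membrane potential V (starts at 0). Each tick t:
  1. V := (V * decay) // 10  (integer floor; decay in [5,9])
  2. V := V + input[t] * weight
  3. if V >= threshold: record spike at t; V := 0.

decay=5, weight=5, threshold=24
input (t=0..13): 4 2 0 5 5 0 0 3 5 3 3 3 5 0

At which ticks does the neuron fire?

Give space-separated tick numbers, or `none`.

t=0: input=4 -> V=20
t=1: input=2 -> V=20
t=2: input=0 -> V=10
t=3: input=5 -> V=0 FIRE
t=4: input=5 -> V=0 FIRE
t=5: input=0 -> V=0
t=6: input=0 -> V=0
t=7: input=3 -> V=15
t=8: input=5 -> V=0 FIRE
t=9: input=3 -> V=15
t=10: input=3 -> V=22
t=11: input=3 -> V=0 FIRE
t=12: input=5 -> V=0 FIRE
t=13: input=0 -> V=0

Answer: 3 4 8 11 12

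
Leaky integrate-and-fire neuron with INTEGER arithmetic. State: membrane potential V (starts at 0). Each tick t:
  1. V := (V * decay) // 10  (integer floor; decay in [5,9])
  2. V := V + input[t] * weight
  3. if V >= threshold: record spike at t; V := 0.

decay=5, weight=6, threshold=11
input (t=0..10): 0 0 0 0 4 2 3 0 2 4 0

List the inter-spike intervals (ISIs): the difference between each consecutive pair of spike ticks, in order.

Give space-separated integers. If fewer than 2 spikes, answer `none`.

Answer: 1 1 2 1

Derivation:
t=0: input=0 -> V=0
t=1: input=0 -> V=0
t=2: input=0 -> V=0
t=3: input=0 -> V=0
t=4: input=4 -> V=0 FIRE
t=5: input=2 -> V=0 FIRE
t=6: input=3 -> V=0 FIRE
t=7: input=0 -> V=0
t=8: input=2 -> V=0 FIRE
t=9: input=4 -> V=0 FIRE
t=10: input=0 -> V=0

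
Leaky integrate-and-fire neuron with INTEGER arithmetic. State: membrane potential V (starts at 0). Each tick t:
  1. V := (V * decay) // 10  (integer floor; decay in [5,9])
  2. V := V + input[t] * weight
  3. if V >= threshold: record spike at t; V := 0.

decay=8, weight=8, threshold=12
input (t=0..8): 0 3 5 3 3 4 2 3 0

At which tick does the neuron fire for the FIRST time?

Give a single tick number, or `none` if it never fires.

Answer: 1

Derivation:
t=0: input=0 -> V=0
t=1: input=3 -> V=0 FIRE
t=2: input=5 -> V=0 FIRE
t=3: input=3 -> V=0 FIRE
t=4: input=3 -> V=0 FIRE
t=5: input=4 -> V=0 FIRE
t=6: input=2 -> V=0 FIRE
t=7: input=3 -> V=0 FIRE
t=8: input=0 -> V=0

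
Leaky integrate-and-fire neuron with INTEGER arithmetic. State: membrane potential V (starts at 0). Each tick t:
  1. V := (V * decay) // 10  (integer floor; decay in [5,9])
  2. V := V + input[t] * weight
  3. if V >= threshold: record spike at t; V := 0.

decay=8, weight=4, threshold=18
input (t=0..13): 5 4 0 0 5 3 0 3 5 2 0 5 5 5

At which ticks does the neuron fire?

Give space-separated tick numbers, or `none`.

t=0: input=5 -> V=0 FIRE
t=1: input=4 -> V=16
t=2: input=0 -> V=12
t=3: input=0 -> V=9
t=4: input=5 -> V=0 FIRE
t=5: input=3 -> V=12
t=6: input=0 -> V=9
t=7: input=3 -> V=0 FIRE
t=8: input=5 -> V=0 FIRE
t=9: input=2 -> V=8
t=10: input=0 -> V=6
t=11: input=5 -> V=0 FIRE
t=12: input=5 -> V=0 FIRE
t=13: input=5 -> V=0 FIRE

Answer: 0 4 7 8 11 12 13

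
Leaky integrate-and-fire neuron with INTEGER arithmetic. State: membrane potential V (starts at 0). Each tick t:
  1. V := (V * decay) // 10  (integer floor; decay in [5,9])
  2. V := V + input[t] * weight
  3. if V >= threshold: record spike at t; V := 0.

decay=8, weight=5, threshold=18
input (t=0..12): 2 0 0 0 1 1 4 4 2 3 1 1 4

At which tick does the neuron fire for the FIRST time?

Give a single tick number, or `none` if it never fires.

t=0: input=2 -> V=10
t=1: input=0 -> V=8
t=2: input=0 -> V=6
t=3: input=0 -> V=4
t=4: input=1 -> V=8
t=5: input=1 -> V=11
t=6: input=4 -> V=0 FIRE
t=7: input=4 -> V=0 FIRE
t=8: input=2 -> V=10
t=9: input=3 -> V=0 FIRE
t=10: input=1 -> V=5
t=11: input=1 -> V=9
t=12: input=4 -> V=0 FIRE

Answer: 6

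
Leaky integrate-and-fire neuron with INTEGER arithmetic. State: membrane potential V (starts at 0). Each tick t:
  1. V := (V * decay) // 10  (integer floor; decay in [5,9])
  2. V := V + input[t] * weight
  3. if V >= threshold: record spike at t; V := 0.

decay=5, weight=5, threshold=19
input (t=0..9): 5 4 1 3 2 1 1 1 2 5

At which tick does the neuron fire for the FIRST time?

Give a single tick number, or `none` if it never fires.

t=0: input=5 -> V=0 FIRE
t=1: input=4 -> V=0 FIRE
t=2: input=1 -> V=5
t=3: input=3 -> V=17
t=4: input=2 -> V=18
t=5: input=1 -> V=14
t=6: input=1 -> V=12
t=7: input=1 -> V=11
t=8: input=2 -> V=15
t=9: input=5 -> V=0 FIRE

Answer: 0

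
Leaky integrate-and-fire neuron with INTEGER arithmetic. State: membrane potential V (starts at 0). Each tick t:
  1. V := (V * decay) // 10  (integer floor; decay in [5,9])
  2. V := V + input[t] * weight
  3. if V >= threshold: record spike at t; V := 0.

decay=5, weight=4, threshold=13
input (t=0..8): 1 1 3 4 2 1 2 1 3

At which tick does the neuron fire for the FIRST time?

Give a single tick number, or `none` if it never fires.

t=0: input=1 -> V=4
t=1: input=1 -> V=6
t=2: input=3 -> V=0 FIRE
t=3: input=4 -> V=0 FIRE
t=4: input=2 -> V=8
t=5: input=1 -> V=8
t=6: input=2 -> V=12
t=7: input=1 -> V=10
t=8: input=3 -> V=0 FIRE

Answer: 2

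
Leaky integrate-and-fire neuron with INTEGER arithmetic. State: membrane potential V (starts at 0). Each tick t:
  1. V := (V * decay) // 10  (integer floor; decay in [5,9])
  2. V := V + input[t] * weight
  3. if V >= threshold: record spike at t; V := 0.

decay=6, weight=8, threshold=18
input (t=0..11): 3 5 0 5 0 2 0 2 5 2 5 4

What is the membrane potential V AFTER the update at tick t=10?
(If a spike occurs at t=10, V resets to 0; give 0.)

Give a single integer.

Answer: 0

Derivation:
t=0: input=3 -> V=0 FIRE
t=1: input=5 -> V=0 FIRE
t=2: input=0 -> V=0
t=3: input=5 -> V=0 FIRE
t=4: input=0 -> V=0
t=5: input=2 -> V=16
t=6: input=0 -> V=9
t=7: input=2 -> V=0 FIRE
t=8: input=5 -> V=0 FIRE
t=9: input=2 -> V=16
t=10: input=5 -> V=0 FIRE
t=11: input=4 -> V=0 FIRE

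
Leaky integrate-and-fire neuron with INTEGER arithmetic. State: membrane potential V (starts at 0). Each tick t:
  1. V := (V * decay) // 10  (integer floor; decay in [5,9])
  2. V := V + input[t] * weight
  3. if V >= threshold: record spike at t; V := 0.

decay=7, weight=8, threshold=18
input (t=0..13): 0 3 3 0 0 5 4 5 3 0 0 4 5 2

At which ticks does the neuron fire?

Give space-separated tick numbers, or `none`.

t=0: input=0 -> V=0
t=1: input=3 -> V=0 FIRE
t=2: input=3 -> V=0 FIRE
t=3: input=0 -> V=0
t=4: input=0 -> V=0
t=5: input=5 -> V=0 FIRE
t=6: input=4 -> V=0 FIRE
t=7: input=5 -> V=0 FIRE
t=8: input=3 -> V=0 FIRE
t=9: input=0 -> V=0
t=10: input=0 -> V=0
t=11: input=4 -> V=0 FIRE
t=12: input=5 -> V=0 FIRE
t=13: input=2 -> V=16

Answer: 1 2 5 6 7 8 11 12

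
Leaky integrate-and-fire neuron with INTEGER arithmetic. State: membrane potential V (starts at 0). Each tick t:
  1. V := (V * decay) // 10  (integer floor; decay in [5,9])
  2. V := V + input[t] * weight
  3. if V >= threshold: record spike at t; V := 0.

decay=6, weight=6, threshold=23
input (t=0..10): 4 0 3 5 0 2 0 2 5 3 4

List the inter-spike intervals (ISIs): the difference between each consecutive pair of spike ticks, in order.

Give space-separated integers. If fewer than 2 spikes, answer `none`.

t=0: input=4 -> V=0 FIRE
t=1: input=0 -> V=0
t=2: input=3 -> V=18
t=3: input=5 -> V=0 FIRE
t=4: input=0 -> V=0
t=5: input=2 -> V=12
t=6: input=0 -> V=7
t=7: input=2 -> V=16
t=8: input=5 -> V=0 FIRE
t=9: input=3 -> V=18
t=10: input=4 -> V=0 FIRE

Answer: 3 5 2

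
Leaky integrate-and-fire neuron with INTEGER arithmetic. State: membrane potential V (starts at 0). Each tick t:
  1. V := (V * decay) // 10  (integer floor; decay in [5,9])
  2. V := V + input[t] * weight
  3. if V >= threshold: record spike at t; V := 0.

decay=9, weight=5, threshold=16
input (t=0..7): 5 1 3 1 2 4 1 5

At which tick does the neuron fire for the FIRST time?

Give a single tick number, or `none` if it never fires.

t=0: input=5 -> V=0 FIRE
t=1: input=1 -> V=5
t=2: input=3 -> V=0 FIRE
t=3: input=1 -> V=5
t=4: input=2 -> V=14
t=5: input=4 -> V=0 FIRE
t=6: input=1 -> V=5
t=7: input=5 -> V=0 FIRE

Answer: 0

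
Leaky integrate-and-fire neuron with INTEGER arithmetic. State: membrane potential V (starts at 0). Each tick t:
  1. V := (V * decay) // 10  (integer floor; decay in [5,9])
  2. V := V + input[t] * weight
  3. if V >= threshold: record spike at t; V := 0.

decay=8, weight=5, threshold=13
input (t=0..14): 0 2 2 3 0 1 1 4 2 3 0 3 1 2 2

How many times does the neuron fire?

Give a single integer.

Answer: 6

Derivation:
t=0: input=0 -> V=0
t=1: input=2 -> V=10
t=2: input=2 -> V=0 FIRE
t=3: input=3 -> V=0 FIRE
t=4: input=0 -> V=0
t=5: input=1 -> V=5
t=6: input=1 -> V=9
t=7: input=4 -> V=0 FIRE
t=8: input=2 -> V=10
t=9: input=3 -> V=0 FIRE
t=10: input=0 -> V=0
t=11: input=3 -> V=0 FIRE
t=12: input=1 -> V=5
t=13: input=2 -> V=0 FIRE
t=14: input=2 -> V=10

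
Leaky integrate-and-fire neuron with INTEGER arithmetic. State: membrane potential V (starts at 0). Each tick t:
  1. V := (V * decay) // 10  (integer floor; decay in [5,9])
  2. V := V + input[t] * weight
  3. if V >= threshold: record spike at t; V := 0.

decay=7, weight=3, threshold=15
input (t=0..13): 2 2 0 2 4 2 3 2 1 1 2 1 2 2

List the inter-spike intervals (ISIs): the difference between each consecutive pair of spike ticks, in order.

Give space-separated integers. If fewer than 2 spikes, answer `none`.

Answer: 3

Derivation:
t=0: input=2 -> V=6
t=1: input=2 -> V=10
t=2: input=0 -> V=7
t=3: input=2 -> V=10
t=4: input=4 -> V=0 FIRE
t=5: input=2 -> V=6
t=6: input=3 -> V=13
t=7: input=2 -> V=0 FIRE
t=8: input=1 -> V=3
t=9: input=1 -> V=5
t=10: input=2 -> V=9
t=11: input=1 -> V=9
t=12: input=2 -> V=12
t=13: input=2 -> V=14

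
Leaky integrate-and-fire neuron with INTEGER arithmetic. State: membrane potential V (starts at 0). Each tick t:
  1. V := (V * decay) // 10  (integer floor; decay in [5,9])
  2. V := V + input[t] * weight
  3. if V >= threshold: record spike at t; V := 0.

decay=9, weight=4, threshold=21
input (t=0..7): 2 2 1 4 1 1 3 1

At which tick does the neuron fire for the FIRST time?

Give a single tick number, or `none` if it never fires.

Answer: 3

Derivation:
t=0: input=2 -> V=8
t=1: input=2 -> V=15
t=2: input=1 -> V=17
t=3: input=4 -> V=0 FIRE
t=4: input=1 -> V=4
t=5: input=1 -> V=7
t=6: input=3 -> V=18
t=7: input=1 -> V=20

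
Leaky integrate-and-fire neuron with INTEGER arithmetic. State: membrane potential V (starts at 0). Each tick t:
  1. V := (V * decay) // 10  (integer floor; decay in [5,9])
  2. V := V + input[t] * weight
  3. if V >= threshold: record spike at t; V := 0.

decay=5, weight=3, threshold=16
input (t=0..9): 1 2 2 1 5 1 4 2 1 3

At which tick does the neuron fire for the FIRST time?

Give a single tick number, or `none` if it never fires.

Answer: 4

Derivation:
t=0: input=1 -> V=3
t=1: input=2 -> V=7
t=2: input=2 -> V=9
t=3: input=1 -> V=7
t=4: input=5 -> V=0 FIRE
t=5: input=1 -> V=3
t=6: input=4 -> V=13
t=7: input=2 -> V=12
t=8: input=1 -> V=9
t=9: input=3 -> V=13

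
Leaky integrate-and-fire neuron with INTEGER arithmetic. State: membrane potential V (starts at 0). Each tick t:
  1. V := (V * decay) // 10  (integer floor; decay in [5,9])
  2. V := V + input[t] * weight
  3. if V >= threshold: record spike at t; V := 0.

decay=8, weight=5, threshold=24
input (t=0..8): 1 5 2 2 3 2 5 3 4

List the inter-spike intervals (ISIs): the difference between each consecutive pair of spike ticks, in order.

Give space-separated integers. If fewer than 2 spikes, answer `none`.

Answer: 3 2 2

Derivation:
t=0: input=1 -> V=5
t=1: input=5 -> V=0 FIRE
t=2: input=2 -> V=10
t=3: input=2 -> V=18
t=4: input=3 -> V=0 FIRE
t=5: input=2 -> V=10
t=6: input=5 -> V=0 FIRE
t=7: input=3 -> V=15
t=8: input=4 -> V=0 FIRE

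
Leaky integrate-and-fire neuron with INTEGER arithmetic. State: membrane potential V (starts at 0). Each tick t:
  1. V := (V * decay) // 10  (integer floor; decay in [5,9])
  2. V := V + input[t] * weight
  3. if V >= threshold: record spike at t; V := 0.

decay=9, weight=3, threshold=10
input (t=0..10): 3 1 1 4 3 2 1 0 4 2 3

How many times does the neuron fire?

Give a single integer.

t=0: input=3 -> V=9
t=1: input=1 -> V=0 FIRE
t=2: input=1 -> V=3
t=3: input=4 -> V=0 FIRE
t=4: input=3 -> V=9
t=5: input=2 -> V=0 FIRE
t=6: input=1 -> V=3
t=7: input=0 -> V=2
t=8: input=4 -> V=0 FIRE
t=9: input=2 -> V=6
t=10: input=3 -> V=0 FIRE

Answer: 5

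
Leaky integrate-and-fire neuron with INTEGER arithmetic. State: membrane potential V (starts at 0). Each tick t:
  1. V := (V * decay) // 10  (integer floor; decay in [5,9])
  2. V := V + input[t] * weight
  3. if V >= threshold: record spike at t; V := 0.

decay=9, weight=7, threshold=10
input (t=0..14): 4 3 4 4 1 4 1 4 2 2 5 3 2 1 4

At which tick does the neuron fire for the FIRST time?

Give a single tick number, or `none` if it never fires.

t=0: input=4 -> V=0 FIRE
t=1: input=3 -> V=0 FIRE
t=2: input=4 -> V=0 FIRE
t=3: input=4 -> V=0 FIRE
t=4: input=1 -> V=7
t=5: input=4 -> V=0 FIRE
t=6: input=1 -> V=7
t=7: input=4 -> V=0 FIRE
t=8: input=2 -> V=0 FIRE
t=9: input=2 -> V=0 FIRE
t=10: input=5 -> V=0 FIRE
t=11: input=3 -> V=0 FIRE
t=12: input=2 -> V=0 FIRE
t=13: input=1 -> V=7
t=14: input=4 -> V=0 FIRE

Answer: 0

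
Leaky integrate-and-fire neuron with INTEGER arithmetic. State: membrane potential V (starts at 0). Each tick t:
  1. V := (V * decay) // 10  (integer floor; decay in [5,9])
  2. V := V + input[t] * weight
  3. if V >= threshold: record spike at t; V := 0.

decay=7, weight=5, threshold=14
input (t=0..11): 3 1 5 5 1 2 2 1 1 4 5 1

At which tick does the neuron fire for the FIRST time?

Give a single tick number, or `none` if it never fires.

Answer: 0

Derivation:
t=0: input=3 -> V=0 FIRE
t=1: input=1 -> V=5
t=2: input=5 -> V=0 FIRE
t=3: input=5 -> V=0 FIRE
t=4: input=1 -> V=5
t=5: input=2 -> V=13
t=6: input=2 -> V=0 FIRE
t=7: input=1 -> V=5
t=8: input=1 -> V=8
t=9: input=4 -> V=0 FIRE
t=10: input=5 -> V=0 FIRE
t=11: input=1 -> V=5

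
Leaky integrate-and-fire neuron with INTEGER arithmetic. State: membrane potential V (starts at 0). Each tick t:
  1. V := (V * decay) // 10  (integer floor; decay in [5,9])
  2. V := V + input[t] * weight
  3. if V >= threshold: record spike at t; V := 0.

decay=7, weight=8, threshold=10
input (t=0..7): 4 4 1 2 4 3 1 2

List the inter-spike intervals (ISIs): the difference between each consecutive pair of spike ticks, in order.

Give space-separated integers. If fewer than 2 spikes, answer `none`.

t=0: input=4 -> V=0 FIRE
t=1: input=4 -> V=0 FIRE
t=2: input=1 -> V=8
t=3: input=2 -> V=0 FIRE
t=4: input=4 -> V=0 FIRE
t=5: input=3 -> V=0 FIRE
t=6: input=1 -> V=8
t=7: input=2 -> V=0 FIRE

Answer: 1 2 1 1 2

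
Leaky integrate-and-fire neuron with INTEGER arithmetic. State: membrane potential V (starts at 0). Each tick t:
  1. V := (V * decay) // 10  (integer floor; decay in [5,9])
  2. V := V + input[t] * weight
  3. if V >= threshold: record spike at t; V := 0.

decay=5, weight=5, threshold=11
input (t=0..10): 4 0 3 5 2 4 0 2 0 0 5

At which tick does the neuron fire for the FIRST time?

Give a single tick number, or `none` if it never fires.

t=0: input=4 -> V=0 FIRE
t=1: input=0 -> V=0
t=2: input=3 -> V=0 FIRE
t=3: input=5 -> V=0 FIRE
t=4: input=2 -> V=10
t=5: input=4 -> V=0 FIRE
t=6: input=0 -> V=0
t=7: input=2 -> V=10
t=8: input=0 -> V=5
t=9: input=0 -> V=2
t=10: input=5 -> V=0 FIRE

Answer: 0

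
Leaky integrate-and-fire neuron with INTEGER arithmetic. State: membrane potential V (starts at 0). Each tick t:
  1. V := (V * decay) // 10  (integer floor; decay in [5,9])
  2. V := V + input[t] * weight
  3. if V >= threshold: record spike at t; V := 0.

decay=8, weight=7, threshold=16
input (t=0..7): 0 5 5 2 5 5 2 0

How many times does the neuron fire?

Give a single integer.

Answer: 4

Derivation:
t=0: input=0 -> V=0
t=1: input=5 -> V=0 FIRE
t=2: input=5 -> V=0 FIRE
t=3: input=2 -> V=14
t=4: input=5 -> V=0 FIRE
t=5: input=5 -> V=0 FIRE
t=6: input=2 -> V=14
t=7: input=0 -> V=11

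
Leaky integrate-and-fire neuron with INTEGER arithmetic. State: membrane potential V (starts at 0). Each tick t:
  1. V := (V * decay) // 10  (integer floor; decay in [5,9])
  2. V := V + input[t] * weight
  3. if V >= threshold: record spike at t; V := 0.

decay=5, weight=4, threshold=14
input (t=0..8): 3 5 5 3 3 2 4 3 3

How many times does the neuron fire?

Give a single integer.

Answer: 5

Derivation:
t=0: input=3 -> V=12
t=1: input=5 -> V=0 FIRE
t=2: input=5 -> V=0 FIRE
t=3: input=3 -> V=12
t=4: input=3 -> V=0 FIRE
t=5: input=2 -> V=8
t=6: input=4 -> V=0 FIRE
t=7: input=3 -> V=12
t=8: input=3 -> V=0 FIRE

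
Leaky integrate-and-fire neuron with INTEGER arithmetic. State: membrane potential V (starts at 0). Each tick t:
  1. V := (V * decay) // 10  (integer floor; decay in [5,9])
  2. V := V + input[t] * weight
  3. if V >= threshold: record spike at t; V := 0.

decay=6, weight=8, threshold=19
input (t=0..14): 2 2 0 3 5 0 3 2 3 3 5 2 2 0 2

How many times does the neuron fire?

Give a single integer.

t=0: input=2 -> V=16
t=1: input=2 -> V=0 FIRE
t=2: input=0 -> V=0
t=3: input=3 -> V=0 FIRE
t=4: input=5 -> V=0 FIRE
t=5: input=0 -> V=0
t=6: input=3 -> V=0 FIRE
t=7: input=2 -> V=16
t=8: input=3 -> V=0 FIRE
t=9: input=3 -> V=0 FIRE
t=10: input=5 -> V=0 FIRE
t=11: input=2 -> V=16
t=12: input=2 -> V=0 FIRE
t=13: input=0 -> V=0
t=14: input=2 -> V=16

Answer: 8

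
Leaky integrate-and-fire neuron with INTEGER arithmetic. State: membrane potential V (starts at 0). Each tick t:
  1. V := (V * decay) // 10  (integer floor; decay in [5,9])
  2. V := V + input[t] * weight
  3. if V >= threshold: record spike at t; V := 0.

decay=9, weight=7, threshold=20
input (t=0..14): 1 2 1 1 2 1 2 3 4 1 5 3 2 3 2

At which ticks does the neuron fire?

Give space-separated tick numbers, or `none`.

Answer: 1 4 6 7 8 10 11 13

Derivation:
t=0: input=1 -> V=7
t=1: input=2 -> V=0 FIRE
t=2: input=1 -> V=7
t=3: input=1 -> V=13
t=4: input=2 -> V=0 FIRE
t=5: input=1 -> V=7
t=6: input=2 -> V=0 FIRE
t=7: input=3 -> V=0 FIRE
t=8: input=4 -> V=0 FIRE
t=9: input=1 -> V=7
t=10: input=5 -> V=0 FIRE
t=11: input=3 -> V=0 FIRE
t=12: input=2 -> V=14
t=13: input=3 -> V=0 FIRE
t=14: input=2 -> V=14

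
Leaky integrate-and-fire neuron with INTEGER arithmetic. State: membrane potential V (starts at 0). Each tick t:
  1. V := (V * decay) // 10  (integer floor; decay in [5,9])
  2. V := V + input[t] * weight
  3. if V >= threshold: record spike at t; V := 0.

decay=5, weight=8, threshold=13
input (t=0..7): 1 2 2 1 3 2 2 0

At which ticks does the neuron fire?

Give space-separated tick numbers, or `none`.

t=0: input=1 -> V=8
t=1: input=2 -> V=0 FIRE
t=2: input=2 -> V=0 FIRE
t=3: input=1 -> V=8
t=4: input=3 -> V=0 FIRE
t=5: input=2 -> V=0 FIRE
t=6: input=2 -> V=0 FIRE
t=7: input=0 -> V=0

Answer: 1 2 4 5 6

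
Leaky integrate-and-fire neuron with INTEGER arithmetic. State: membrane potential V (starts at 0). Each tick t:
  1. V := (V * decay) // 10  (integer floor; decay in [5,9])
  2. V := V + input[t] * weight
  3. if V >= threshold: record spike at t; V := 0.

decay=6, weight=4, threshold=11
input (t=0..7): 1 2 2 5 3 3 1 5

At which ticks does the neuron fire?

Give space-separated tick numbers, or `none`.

Answer: 2 3 4 5 7

Derivation:
t=0: input=1 -> V=4
t=1: input=2 -> V=10
t=2: input=2 -> V=0 FIRE
t=3: input=5 -> V=0 FIRE
t=4: input=3 -> V=0 FIRE
t=5: input=3 -> V=0 FIRE
t=6: input=1 -> V=4
t=7: input=5 -> V=0 FIRE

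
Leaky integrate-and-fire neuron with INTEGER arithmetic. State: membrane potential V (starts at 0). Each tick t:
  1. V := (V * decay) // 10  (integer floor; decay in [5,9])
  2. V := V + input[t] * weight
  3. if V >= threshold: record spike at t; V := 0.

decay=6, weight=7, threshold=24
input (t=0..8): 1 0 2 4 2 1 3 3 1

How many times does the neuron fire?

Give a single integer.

t=0: input=1 -> V=7
t=1: input=0 -> V=4
t=2: input=2 -> V=16
t=3: input=4 -> V=0 FIRE
t=4: input=2 -> V=14
t=5: input=1 -> V=15
t=6: input=3 -> V=0 FIRE
t=7: input=3 -> V=21
t=8: input=1 -> V=19

Answer: 2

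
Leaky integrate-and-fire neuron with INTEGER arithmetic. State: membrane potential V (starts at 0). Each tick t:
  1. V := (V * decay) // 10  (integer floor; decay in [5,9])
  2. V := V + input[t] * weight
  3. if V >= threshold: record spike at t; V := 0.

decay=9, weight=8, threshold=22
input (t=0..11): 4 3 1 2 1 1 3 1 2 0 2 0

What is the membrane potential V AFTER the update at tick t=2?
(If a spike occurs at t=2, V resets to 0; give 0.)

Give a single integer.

Answer: 8

Derivation:
t=0: input=4 -> V=0 FIRE
t=1: input=3 -> V=0 FIRE
t=2: input=1 -> V=8
t=3: input=2 -> V=0 FIRE
t=4: input=1 -> V=8
t=5: input=1 -> V=15
t=6: input=3 -> V=0 FIRE
t=7: input=1 -> V=8
t=8: input=2 -> V=0 FIRE
t=9: input=0 -> V=0
t=10: input=2 -> V=16
t=11: input=0 -> V=14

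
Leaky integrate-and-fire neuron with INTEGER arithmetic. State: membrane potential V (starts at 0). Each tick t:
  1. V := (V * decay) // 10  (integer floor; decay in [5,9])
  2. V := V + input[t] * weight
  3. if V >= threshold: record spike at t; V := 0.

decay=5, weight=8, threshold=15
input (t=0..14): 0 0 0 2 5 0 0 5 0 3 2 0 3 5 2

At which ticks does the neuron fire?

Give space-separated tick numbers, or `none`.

t=0: input=0 -> V=0
t=1: input=0 -> V=0
t=2: input=0 -> V=0
t=3: input=2 -> V=0 FIRE
t=4: input=5 -> V=0 FIRE
t=5: input=0 -> V=0
t=6: input=0 -> V=0
t=7: input=5 -> V=0 FIRE
t=8: input=0 -> V=0
t=9: input=3 -> V=0 FIRE
t=10: input=2 -> V=0 FIRE
t=11: input=0 -> V=0
t=12: input=3 -> V=0 FIRE
t=13: input=5 -> V=0 FIRE
t=14: input=2 -> V=0 FIRE

Answer: 3 4 7 9 10 12 13 14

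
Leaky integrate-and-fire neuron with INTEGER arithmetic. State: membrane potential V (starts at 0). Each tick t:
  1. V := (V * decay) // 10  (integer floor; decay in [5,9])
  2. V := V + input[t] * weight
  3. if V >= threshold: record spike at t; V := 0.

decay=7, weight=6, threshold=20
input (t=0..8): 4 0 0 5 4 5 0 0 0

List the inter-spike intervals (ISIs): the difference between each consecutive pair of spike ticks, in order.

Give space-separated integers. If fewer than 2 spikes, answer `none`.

t=0: input=4 -> V=0 FIRE
t=1: input=0 -> V=0
t=2: input=0 -> V=0
t=3: input=5 -> V=0 FIRE
t=4: input=4 -> V=0 FIRE
t=5: input=5 -> V=0 FIRE
t=6: input=0 -> V=0
t=7: input=0 -> V=0
t=8: input=0 -> V=0

Answer: 3 1 1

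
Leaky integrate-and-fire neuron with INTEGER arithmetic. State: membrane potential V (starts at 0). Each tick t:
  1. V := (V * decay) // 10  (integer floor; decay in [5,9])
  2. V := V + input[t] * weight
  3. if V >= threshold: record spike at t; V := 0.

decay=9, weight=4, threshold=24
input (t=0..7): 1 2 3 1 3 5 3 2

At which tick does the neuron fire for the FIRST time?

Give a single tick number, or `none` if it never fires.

t=0: input=1 -> V=4
t=1: input=2 -> V=11
t=2: input=3 -> V=21
t=3: input=1 -> V=22
t=4: input=3 -> V=0 FIRE
t=5: input=5 -> V=20
t=6: input=3 -> V=0 FIRE
t=7: input=2 -> V=8

Answer: 4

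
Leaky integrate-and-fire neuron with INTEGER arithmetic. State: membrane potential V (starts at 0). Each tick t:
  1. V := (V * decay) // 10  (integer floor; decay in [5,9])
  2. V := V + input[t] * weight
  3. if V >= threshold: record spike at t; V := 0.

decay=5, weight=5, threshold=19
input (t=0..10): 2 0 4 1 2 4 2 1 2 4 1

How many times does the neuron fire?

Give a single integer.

Answer: 3

Derivation:
t=0: input=2 -> V=10
t=1: input=0 -> V=5
t=2: input=4 -> V=0 FIRE
t=3: input=1 -> V=5
t=4: input=2 -> V=12
t=5: input=4 -> V=0 FIRE
t=6: input=2 -> V=10
t=7: input=1 -> V=10
t=8: input=2 -> V=15
t=9: input=4 -> V=0 FIRE
t=10: input=1 -> V=5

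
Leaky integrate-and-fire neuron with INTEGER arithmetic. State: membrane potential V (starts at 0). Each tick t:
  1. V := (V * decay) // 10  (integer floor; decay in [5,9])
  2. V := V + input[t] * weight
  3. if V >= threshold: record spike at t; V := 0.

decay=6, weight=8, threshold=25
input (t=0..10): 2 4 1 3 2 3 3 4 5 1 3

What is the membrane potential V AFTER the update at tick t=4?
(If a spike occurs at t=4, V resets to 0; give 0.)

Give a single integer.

t=0: input=2 -> V=16
t=1: input=4 -> V=0 FIRE
t=2: input=1 -> V=8
t=3: input=3 -> V=0 FIRE
t=4: input=2 -> V=16
t=5: input=3 -> V=0 FIRE
t=6: input=3 -> V=24
t=7: input=4 -> V=0 FIRE
t=8: input=5 -> V=0 FIRE
t=9: input=1 -> V=8
t=10: input=3 -> V=0 FIRE

Answer: 16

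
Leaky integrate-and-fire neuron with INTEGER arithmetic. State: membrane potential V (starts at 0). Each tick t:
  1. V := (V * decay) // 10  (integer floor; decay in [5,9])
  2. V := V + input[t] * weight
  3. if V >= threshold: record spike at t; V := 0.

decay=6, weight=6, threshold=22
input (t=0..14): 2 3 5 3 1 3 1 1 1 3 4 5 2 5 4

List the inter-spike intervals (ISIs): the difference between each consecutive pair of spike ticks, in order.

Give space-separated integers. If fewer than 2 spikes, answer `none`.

Answer: 1 3 4 1 1 2 1

Derivation:
t=0: input=2 -> V=12
t=1: input=3 -> V=0 FIRE
t=2: input=5 -> V=0 FIRE
t=3: input=3 -> V=18
t=4: input=1 -> V=16
t=5: input=3 -> V=0 FIRE
t=6: input=1 -> V=6
t=7: input=1 -> V=9
t=8: input=1 -> V=11
t=9: input=3 -> V=0 FIRE
t=10: input=4 -> V=0 FIRE
t=11: input=5 -> V=0 FIRE
t=12: input=2 -> V=12
t=13: input=5 -> V=0 FIRE
t=14: input=4 -> V=0 FIRE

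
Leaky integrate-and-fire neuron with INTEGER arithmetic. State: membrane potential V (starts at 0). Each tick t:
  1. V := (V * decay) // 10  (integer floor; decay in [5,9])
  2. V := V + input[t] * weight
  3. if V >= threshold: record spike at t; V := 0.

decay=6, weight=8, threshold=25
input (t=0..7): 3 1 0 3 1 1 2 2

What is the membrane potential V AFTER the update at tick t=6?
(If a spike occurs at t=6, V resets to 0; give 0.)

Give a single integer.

Answer: 23

Derivation:
t=0: input=3 -> V=24
t=1: input=1 -> V=22
t=2: input=0 -> V=13
t=3: input=3 -> V=0 FIRE
t=4: input=1 -> V=8
t=5: input=1 -> V=12
t=6: input=2 -> V=23
t=7: input=2 -> V=0 FIRE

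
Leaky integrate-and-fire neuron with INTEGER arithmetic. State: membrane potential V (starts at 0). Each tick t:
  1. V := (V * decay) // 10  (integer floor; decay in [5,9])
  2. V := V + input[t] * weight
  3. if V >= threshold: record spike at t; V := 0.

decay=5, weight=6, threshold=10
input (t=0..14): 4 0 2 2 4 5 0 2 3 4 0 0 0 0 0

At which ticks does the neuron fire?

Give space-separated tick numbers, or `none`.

t=0: input=4 -> V=0 FIRE
t=1: input=0 -> V=0
t=2: input=2 -> V=0 FIRE
t=3: input=2 -> V=0 FIRE
t=4: input=4 -> V=0 FIRE
t=5: input=5 -> V=0 FIRE
t=6: input=0 -> V=0
t=7: input=2 -> V=0 FIRE
t=8: input=3 -> V=0 FIRE
t=9: input=4 -> V=0 FIRE
t=10: input=0 -> V=0
t=11: input=0 -> V=0
t=12: input=0 -> V=0
t=13: input=0 -> V=0
t=14: input=0 -> V=0

Answer: 0 2 3 4 5 7 8 9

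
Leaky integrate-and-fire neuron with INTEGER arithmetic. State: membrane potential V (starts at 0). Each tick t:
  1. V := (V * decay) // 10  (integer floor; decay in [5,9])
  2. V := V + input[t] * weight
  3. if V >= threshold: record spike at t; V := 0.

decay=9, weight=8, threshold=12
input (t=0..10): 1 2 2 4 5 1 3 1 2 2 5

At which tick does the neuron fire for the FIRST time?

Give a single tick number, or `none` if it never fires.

t=0: input=1 -> V=8
t=1: input=2 -> V=0 FIRE
t=2: input=2 -> V=0 FIRE
t=3: input=4 -> V=0 FIRE
t=4: input=5 -> V=0 FIRE
t=5: input=1 -> V=8
t=6: input=3 -> V=0 FIRE
t=7: input=1 -> V=8
t=8: input=2 -> V=0 FIRE
t=9: input=2 -> V=0 FIRE
t=10: input=5 -> V=0 FIRE

Answer: 1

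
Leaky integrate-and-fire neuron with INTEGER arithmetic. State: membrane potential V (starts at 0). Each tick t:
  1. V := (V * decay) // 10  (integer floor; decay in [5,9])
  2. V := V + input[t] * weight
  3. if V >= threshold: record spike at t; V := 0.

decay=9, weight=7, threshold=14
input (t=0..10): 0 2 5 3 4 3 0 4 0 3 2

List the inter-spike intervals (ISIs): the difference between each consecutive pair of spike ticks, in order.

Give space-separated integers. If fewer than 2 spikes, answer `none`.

t=0: input=0 -> V=0
t=1: input=2 -> V=0 FIRE
t=2: input=5 -> V=0 FIRE
t=3: input=3 -> V=0 FIRE
t=4: input=4 -> V=0 FIRE
t=5: input=3 -> V=0 FIRE
t=6: input=0 -> V=0
t=7: input=4 -> V=0 FIRE
t=8: input=0 -> V=0
t=9: input=3 -> V=0 FIRE
t=10: input=2 -> V=0 FIRE

Answer: 1 1 1 1 2 2 1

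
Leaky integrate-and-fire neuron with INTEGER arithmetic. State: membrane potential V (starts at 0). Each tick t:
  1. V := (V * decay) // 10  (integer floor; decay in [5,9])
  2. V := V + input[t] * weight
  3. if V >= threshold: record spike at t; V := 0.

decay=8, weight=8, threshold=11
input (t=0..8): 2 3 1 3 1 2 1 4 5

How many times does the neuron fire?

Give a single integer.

t=0: input=2 -> V=0 FIRE
t=1: input=3 -> V=0 FIRE
t=2: input=1 -> V=8
t=3: input=3 -> V=0 FIRE
t=4: input=1 -> V=8
t=5: input=2 -> V=0 FIRE
t=6: input=1 -> V=8
t=7: input=4 -> V=0 FIRE
t=8: input=5 -> V=0 FIRE

Answer: 6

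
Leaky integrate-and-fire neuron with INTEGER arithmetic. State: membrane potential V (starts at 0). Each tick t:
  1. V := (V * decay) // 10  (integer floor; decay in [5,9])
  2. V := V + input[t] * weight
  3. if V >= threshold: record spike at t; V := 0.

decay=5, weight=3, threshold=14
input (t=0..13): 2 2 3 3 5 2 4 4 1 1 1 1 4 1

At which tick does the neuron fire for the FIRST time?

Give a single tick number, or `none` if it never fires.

t=0: input=2 -> V=6
t=1: input=2 -> V=9
t=2: input=3 -> V=13
t=3: input=3 -> V=0 FIRE
t=4: input=5 -> V=0 FIRE
t=5: input=2 -> V=6
t=6: input=4 -> V=0 FIRE
t=7: input=4 -> V=12
t=8: input=1 -> V=9
t=9: input=1 -> V=7
t=10: input=1 -> V=6
t=11: input=1 -> V=6
t=12: input=4 -> V=0 FIRE
t=13: input=1 -> V=3

Answer: 3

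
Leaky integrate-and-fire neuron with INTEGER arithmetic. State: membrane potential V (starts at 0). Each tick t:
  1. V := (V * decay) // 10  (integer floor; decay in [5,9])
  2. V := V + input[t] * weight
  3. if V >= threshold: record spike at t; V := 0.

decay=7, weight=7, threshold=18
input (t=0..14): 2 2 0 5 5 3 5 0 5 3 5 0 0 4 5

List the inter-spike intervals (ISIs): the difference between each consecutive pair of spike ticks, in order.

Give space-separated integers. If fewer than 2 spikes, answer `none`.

Answer: 2 1 1 1 2 1 1 3 1

Derivation:
t=0: input=2 -> V=14
t=1: input=2 -> V=0 FIRE
t=2: input=0 -> V=0
t=3: input=5 -> V=0 FIRE
t=4: input=5 -> V=0 FIRE
t=5: input=3 -> V=0 FIRE
t=6: input=5 -> V=0 FIRE
t=7: input=0 -> V=0
t=8: input=5 -> V=0 FIRE
t=9: input=3 -> V=0 FIRE
t=10: input=5 -> V=0 FIRE
t=11: input=0 -> V=0
t=12: input=0 -> V=0
t=13: input=4 -> V=0 FIRE
t=14: input=5 -> V=0 FIRE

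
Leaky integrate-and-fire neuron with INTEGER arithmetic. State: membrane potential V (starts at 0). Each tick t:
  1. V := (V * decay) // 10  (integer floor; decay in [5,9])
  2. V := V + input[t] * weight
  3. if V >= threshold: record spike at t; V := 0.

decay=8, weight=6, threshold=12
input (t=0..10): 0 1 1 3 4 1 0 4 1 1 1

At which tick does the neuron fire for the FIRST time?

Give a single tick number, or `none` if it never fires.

Answer: 3

Derivation:
t=0: input=0 -> V=0
t=1: input=1 -> V=6
t=2: input=1 -> V=10
t=3: input=3 -> V=0 FIRE
t=4: input=4 -> V=0 FIRE
t=5: input=1 -> V=6
t=6: input=0 -> V=4
t=7: input=4 -> V=0 FIRE
t=8: input=1 -> V=6
t=9: input=1 -> V=10
t=10: input=1 -> V=0 FIRE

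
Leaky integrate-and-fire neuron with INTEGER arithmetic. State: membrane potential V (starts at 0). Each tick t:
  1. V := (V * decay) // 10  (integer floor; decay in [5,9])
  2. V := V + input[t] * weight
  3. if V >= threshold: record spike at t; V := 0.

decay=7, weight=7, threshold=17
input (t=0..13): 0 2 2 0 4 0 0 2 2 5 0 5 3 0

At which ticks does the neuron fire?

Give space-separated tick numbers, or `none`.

t=0: input=0 -> V=0
t=1: input=2 -> V=14
t=2: input=2 -> V=0 FIRE
t=3: input=0 -> V=0
t=4: input=4 -> V=0 FIRE
t=5: input=0 -> V=0
t=6: input=0 -> V=0
t=7: input=2 -> V=14
t=8: input=2 -> V=0 FIRE
t=9: input=5 -> V=0 FIRE
t=10: input=0 -> V=0
t=11: input=5 -> V=0 FIRE
t=12: input=3 -> V=0 FIRE
t=13: input=0 -> V=0

Answer: 2 4 8 9 11 12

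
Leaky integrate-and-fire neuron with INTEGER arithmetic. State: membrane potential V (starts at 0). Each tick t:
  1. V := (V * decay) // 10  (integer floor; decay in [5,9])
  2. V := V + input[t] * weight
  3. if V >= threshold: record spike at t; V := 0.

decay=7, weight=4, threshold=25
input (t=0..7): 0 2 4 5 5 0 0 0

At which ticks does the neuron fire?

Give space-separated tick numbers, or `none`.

t=0: input=0 -> V=0
t=1: input=2 -> V=8
t=2: input=4 -> V=21
t=3: input=5 -> V=0 FIRE
t=4: input=5 -> V=20
t=5: input=0 -> V=14
t=6: input=0 -> V=9
t=7: input=0 -> V=6

Answer: 3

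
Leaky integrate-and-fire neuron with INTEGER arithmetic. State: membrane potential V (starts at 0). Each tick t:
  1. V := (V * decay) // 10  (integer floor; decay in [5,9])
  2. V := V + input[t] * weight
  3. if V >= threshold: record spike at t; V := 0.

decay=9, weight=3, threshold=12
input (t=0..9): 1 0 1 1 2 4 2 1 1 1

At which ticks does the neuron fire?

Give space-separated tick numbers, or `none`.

Answer: 5 9

Derivation:
t=0: input=1 -> V=3
t=1: input=0 -> V=2
t=2: input=1 -> V=4
t=3: input=1 -> V=6
t=4: input=2 -> V=11
t=5: input=4 -> V=0 FIRE
t=6: input=2 -> V=6
t=7: input=1 -> V=8
t=8: input=1 -> V=10
t=9: input=1 -> V=0 FIRE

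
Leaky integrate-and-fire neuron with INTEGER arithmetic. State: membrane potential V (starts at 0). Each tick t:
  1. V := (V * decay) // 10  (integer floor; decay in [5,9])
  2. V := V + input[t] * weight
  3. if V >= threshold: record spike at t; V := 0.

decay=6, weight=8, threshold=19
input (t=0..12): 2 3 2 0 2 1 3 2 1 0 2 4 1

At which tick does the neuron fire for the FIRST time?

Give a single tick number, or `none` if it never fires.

t=0: input=2 -> V=16
t=1: input=3 -> V=0 FIRE
t=2: input=2 -> V=16
t=3: input=0 -> V=9
t=4: input=2 -> V=0 FIRE
t=5: input=1 -> V=8
t=6: input=3 -> V=0 FIRE
t=7: input=2 -> V=16
t=8: input=1 -> V=17
t=9: input=0 -> V=10
t=10: input=2 -> V=0 FIRE
t=11: input=4 -> V=0 FIRE
t=12: input=1 -> V=8

Answer: 1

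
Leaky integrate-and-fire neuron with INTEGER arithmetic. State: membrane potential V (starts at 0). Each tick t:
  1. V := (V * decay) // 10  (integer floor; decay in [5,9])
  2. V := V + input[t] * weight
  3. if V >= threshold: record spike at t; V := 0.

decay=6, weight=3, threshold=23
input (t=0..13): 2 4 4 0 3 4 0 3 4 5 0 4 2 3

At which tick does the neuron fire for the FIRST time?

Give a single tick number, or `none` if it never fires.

Answer: 9

Derivation:
t=0: input=2 -> V=6
t=1: input=4 -> V=15
t=2: input=4 -> V=21
t=3: input=0 -> V=12
t=4: input=3 -> V=16
t=5: input=4 -> V=21
t=6: input=0 -> V=12
t=7: input=3 -> V=16
t=8: input=4 -> V=21
t=9: input=5 -> V=0 FIRE
t=10: input=0 -> V=0
t=11: input=4 -> V=12
t=12: input=2 -> V=13
t=13: input=3 -> V=16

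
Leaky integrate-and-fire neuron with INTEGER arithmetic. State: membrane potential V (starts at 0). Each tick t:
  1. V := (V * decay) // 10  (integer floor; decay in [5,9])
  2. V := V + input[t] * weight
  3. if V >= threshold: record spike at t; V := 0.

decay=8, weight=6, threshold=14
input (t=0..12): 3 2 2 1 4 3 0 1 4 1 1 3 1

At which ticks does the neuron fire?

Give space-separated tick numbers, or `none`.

Answer: 0 2 4 5 8 11

Derivation:
t=0: input=3 -> V=0 FIRE
t=1: input=2 -> V=12
t=2: input=2 -> V=0 FIRE
t=3: input=1 -> V=6
t=4: input=4 -> V=0 FIRE
t=5: input=3 -> V=0 FIRE
t=6: input=0 -> V=0
t=7: input=1 -> V=6
t=8: input=4 -> V=0 FIRE
t=9: input=1 -> V=6
t=10: input=1 -> V=10
t=11: input=3 -> V=0 FIRE
t=12: input=1 -> V=6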